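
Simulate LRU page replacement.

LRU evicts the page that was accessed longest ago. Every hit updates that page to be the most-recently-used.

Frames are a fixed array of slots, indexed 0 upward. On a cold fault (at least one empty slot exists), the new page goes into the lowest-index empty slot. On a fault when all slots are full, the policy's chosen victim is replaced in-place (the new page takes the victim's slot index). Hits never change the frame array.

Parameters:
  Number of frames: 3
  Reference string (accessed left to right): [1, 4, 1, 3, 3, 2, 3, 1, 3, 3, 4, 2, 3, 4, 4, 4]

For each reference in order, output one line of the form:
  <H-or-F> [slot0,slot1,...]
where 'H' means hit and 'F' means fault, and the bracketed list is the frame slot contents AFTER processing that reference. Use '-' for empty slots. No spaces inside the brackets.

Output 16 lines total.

F [1,-,-]
F [1,4,-]
H [1,4,-]
F [1,4,3]
H [1,4,3]
F [1,2,3]
H [1,2,3]
H [1,2,3]
H [1,2,3]
H [1,2,3]
F [1,4,3]
F [2,4,3]
H [2,4,3]
H [2,4,3]
H [2,4,3]
H [2,4,3]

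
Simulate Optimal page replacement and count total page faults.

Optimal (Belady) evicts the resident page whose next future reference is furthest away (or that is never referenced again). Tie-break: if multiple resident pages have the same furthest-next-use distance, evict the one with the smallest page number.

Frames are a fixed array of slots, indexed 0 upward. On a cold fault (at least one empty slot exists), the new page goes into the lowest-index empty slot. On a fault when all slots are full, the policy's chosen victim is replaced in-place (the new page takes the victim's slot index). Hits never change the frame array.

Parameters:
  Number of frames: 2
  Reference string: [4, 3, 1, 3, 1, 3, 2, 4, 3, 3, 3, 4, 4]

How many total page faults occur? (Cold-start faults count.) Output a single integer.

Answer: 5

Derivation:
Step 0: ref 4 → FAULT, frames=[4,-]
Step 1: ref 3 → FAULT, frames=[4,3]
Step 2: ref 1 → FAULT (evict 4), frames=[1,3]
Step 3: ref 3 → HIT, frames=[1,3]
Step 4: ref 1 → HIT, frames=[1,3]
Step 5: ref 3 → HIT, frames=[1,3]
Step 6: ref 2 → FAULT (evict 1), frames=[2,3]
Step 7: ref 4 → FAULT (evict 2), frames=[4,3]
Step 8: ref 3 → HIT, frames=[4,3]
Step 9: ref 3 → HIT, frames=[4,3]
Step 10: ref 3 → HIT, frames=[4,3]
Step 11: ref 4 → HIT, frames=[4,3]
Step 12: ref 4 → HIT, frames=[4,3]
Total faults: 5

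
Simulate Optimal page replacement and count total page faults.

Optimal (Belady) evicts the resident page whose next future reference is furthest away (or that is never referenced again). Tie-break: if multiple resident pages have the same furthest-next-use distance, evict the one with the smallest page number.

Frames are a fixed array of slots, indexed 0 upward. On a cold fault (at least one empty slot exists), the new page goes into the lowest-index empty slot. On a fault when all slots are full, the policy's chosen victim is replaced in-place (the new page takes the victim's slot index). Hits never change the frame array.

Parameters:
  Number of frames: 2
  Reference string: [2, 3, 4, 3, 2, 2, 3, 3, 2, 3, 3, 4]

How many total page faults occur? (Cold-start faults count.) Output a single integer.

Step 0: ref 2 → FAULT, frames=[2,-]
Step 1: ref 3 → FAULT, frames=[2,3]
Step 2: ref 4 → FAULT (evict 2), frames=[4,3]
Step 3: ref 3 → HIT, frames=[4,3]
Step 4: ref 2 → FAULT (evict 4), frames=[2,3]
Step 5: ref 2 → HIT, frames=[2,3]
Step 6: ref 3 → HIT, frames=[2,3]
Step 7: ref 3 → HIT, frames=[2,3]
Step 8: ref 2 → HIT, frames=[2,3]
Step 9: ref 3 → HIT, frames=[2,3]
Step 10: ref 3 → HIT, frames=[2,3]
Step 11: ref 4 → FAULT (evict 2), frames=[4,3]
Total faults: 5

Answer: 5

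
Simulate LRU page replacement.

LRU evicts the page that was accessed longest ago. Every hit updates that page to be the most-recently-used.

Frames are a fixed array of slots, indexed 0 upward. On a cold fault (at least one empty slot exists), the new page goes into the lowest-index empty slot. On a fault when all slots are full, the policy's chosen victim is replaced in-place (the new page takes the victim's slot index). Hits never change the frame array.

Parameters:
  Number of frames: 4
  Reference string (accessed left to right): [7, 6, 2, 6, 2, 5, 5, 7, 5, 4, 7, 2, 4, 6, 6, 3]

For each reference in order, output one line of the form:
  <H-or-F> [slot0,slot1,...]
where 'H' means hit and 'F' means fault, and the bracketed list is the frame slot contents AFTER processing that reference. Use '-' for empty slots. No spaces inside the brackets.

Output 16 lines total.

F [7,-,-,-]
F [7,6,-,-]
F [7,6,2,-]
H [7,6,2,-]
H [7,6,2,-]
F [7,6,2,5]
H [7,6,2,5]
H [7,6,2,5]
H [7,6,2,5]
F [7,4,2,5]
H [7,4,2,5]
H [7,4,2,5]
H [7,4,2,5]
F [7,4,2,6]
H [7,4,2,6]
F [3,4,2,6]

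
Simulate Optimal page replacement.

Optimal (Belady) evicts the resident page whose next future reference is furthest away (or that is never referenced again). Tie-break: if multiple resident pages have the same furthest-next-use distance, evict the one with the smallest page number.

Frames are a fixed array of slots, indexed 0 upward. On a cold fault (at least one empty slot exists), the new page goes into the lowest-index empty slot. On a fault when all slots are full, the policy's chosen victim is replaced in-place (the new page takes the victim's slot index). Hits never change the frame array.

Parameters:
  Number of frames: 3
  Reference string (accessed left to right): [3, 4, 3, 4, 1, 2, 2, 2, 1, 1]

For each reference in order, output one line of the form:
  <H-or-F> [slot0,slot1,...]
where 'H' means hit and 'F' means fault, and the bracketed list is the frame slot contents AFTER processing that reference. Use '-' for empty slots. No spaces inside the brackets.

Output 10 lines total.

F [3,-,-]
F [3,4,-]
H [3,4,-]
H [3,4,-]
F [3,4,1]
F [2,4,1]
H [2,4,1]
H [2,4,1]
H [2,4,1]
H [2,4,1]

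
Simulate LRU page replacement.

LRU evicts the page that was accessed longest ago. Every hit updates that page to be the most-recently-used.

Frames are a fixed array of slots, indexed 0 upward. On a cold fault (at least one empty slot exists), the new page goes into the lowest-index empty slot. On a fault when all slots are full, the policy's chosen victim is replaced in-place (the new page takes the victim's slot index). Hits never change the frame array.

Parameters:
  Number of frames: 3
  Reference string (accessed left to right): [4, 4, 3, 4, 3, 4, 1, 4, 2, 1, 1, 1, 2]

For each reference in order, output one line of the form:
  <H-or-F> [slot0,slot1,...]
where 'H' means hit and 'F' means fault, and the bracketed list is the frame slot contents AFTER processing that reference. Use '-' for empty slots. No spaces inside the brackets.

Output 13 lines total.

F [4,-,-]
H [4,-,-]
F [4,3,-]
H [4,3,-]
H [4,3,-]
H [4,3,-]
F [4,3,1]
H [4,3,1]
F [4,2,1]
H [4,2,1]
H [4,2,1]
H [4,2,1]
H [4,2,1]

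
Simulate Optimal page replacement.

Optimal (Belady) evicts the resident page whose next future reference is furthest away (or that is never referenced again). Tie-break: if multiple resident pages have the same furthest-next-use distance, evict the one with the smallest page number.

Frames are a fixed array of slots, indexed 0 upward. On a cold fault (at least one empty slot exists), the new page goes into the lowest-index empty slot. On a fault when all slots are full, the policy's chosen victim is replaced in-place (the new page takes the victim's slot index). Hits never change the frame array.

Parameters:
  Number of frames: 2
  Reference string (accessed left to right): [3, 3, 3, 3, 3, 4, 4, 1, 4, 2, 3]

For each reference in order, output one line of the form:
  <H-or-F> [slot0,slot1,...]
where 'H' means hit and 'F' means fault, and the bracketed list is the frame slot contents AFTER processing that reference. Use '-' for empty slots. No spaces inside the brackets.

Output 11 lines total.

F [3,-]
H [3,-]
H [3,-]
H [3,-]
H [3,-]
F [3,4]
H [3,4]
F [1,4]
H [1,4]
F [2,4]
F [3,4]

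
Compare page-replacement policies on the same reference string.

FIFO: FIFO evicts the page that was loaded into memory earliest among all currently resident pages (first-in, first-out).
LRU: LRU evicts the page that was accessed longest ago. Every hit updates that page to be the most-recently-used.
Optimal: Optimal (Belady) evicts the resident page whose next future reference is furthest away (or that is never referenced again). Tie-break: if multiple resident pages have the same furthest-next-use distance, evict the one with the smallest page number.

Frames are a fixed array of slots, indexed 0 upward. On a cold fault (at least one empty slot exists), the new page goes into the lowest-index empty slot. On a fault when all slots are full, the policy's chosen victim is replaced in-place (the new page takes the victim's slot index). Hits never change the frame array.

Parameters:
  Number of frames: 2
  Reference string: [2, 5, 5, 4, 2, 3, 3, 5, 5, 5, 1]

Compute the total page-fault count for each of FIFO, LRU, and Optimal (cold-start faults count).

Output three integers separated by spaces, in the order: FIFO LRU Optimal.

Answer: 7 7 6

Derivation:
--- FIFO ---
  step 0: ref 2 -> FAULT, frames=[2,-] (faults so far: 1)
  step 1: ref 5 -> FAULT, frames=[2,5] (faults so far: 2)
  step 2: ref 5 -> HIT, frames=[2,5] (faults so far: 2)
  step 3: ref 4 -> FAULT, evict 2, frames=[4,5] (faults so far: 3)
  step 4: ref 2 -> FAULT, evict 5, frames=[4,2] (faults so far: 4)
  step 5: ref 3 -> FAULT, evict 4, frames=[3,2] (faults so far: 5)
  step 6: ref 3 -> HIT, frames=[3,2] (faults so far: 5)
  step 7: ref 5 -> FAULT, evict 2, frames=[3,5] (faults so far: 6)
  step 8: ref 5 -> HIT, frames=[3,5] (faults so far: 6)
  step 9: ref 5 -> HIT, frames=[3,5] (faults so far: 6)
  step 10: ref 1 -> FAULT, evict 3, frames=[1,5] (faults so far: 7)
  FIFO total faults: 7
--- LRU ---
  step 0: ref 2 -> FAULT, frames=[2,-] (faults so far: 1)
  step 1: ref 5 -> FAULT, frames=[2,5] (faults so far: 2)
  step 2: ref 5 -> HIT, frames=[2,5] (faults so far: 2)
  step 3: ref 4 -> FAULT, evict 2, frames=[4,5] (faults so far: 3)
  step 4: ref 2 -> FAULT, evict 5, frames=[4,2] (faults so far: 4)
  step 5: ref 3 -> FAULT, evict 4, frames=[3,2] (faults so far: 5)
  step 6: ref 3 -> HIT, frames=[3,2] (faults so far: 5)
  step 7: ref 5 -> FAULT, evict 2, frames=[3,5] (faults so far: 6)
  step 8: ref 5 -> HIT, frames=[3,5] (faults so far: 6)
  step 9: ref 5 -> HIT, frames=[3,5] (faults so far: 6)
  step 10: ref 1 -> FAULT, evict 3, frames=[1,5] (faults so far: 7)
  LRU total faults: 7
--- Optimal ---
  step 0: ref 2 -> FAULT, frames=[2,-] (faults so far: 1)
  step 1: ref 5 -> FAULT, frames=[2,5] (faults so far: 2)
  step 2: ref 5 -> HIT, frames=[2,5] (faults so far: 2)
  step 3: ref 4 -> FAULT, evict 5, frames=[2,4] (faults so far: 3)
  step 4: ref 2 -> HIT, frames=[2,4] (faults so far: 3)
  step 5: ref 3 -> FAULT, evict 2, frames=[3,4] (faults so far: 4)
  step 6: ref 3 -> HIT, frames=[3,4] (faults so far: 4)
  step 7: ref 5 -> FAULT, evict 3, frames=[5,4] (faults so far: 5)
  step 8: ref 5 -> HIT, frames=[5,4] (faults so far: 5)
  step 9: ref 5 -> HIT, frames=[5,4] (faults so far: 5)
  step 10: ref 1 -> FAULT, evict 4, frames=[5,1] (faults so far: 6)
  Optimal total faults: 6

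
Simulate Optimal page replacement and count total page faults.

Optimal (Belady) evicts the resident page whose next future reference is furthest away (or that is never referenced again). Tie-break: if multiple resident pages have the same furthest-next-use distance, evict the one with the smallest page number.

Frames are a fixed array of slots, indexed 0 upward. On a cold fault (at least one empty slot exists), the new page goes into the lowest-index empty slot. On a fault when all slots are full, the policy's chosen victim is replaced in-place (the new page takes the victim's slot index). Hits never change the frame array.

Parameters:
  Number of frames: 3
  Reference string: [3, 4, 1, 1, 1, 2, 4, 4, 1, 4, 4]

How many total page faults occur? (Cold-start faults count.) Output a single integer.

Answer: 4

Derivation:
Step 0: ref 3 → FAULT, frames=[3,-,-]
Step 1: ref 4 → FAULT, frames=[3,4,-]
Step 2: ref 1 → FAULT, frames=[3,4,1]
Step 3: ref 1 → HIT, frames=[3,4,1]
Step 4: ref 1 → HIT, frames=[3,4,1]
Step 5: ref 2 → FAULT (evict 3), frames=[2,4,1]
Step 6: ref 4 → HIT, frames=[2,4,1]
Step 7: ref 4 → HIT, frames=[2,4,1]
Step 8: ref 1 → HIT, frames=[2,4,1]
Step 9: ref 4 → HIT, frames=[2,4,1]
Step 10: ref 4 → HIT, frames=[2,4,1]
Total faults: 4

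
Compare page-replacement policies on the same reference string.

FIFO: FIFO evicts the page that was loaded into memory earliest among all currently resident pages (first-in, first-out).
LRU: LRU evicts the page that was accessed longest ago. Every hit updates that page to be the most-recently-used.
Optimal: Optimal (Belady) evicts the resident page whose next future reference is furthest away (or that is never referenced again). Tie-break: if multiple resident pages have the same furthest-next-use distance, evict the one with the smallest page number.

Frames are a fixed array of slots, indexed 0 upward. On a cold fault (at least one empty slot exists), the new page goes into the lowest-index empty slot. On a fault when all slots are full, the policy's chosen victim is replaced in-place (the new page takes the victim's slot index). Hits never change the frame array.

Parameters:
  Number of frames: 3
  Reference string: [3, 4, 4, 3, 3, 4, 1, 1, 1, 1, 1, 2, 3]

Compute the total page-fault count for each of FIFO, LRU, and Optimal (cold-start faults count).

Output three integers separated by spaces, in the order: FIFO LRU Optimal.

Answer: 5 5 4

Derivation:
--- FIFO ---
  step 0: ref 3 -> FAULT, frames=[3,-,-] (faults so far: 1)
  step 1: ref 4 -> FAULT, frames=[3,4,-] (faults so far: 2)
  step 2: ref 4 -> HIT, frames=[3,4,-] (faults so far: 2)
  step 3: ref 3 -> HIT, frames=[3,4,-] (faults so far: 2)
  step 4: ref 3 -> HIT, frames=[3,4,-] (faults so far: 2)
  step 5: ref 4 -> HIT, frames=[3,4,-] (faults so far: 2)
  step 6: ref 1 -> FAULT, frames=[3,4,1] (faults so far: 3)
  step 7: ref 1 -> HIT, frames=[3,4,1] (faults so far: 3)
  step 8: ref 1 -> HIT, frames=[3,4,1] (faults so far: 3)
  step 9: ref 1 -> HIT, frames=[3,4,1] (faults so far: 3)
  step 10: ref 1 -> HIT, frames=[3,4,1] (faults so far: 3)
  step 11: ref 2 -> FAULT, evict 3, frames=[2,4,1] (faults so far: 4)
  step 12: ref 3 -> FAULT, evict 4, frames=[2,3,1] (faults so far: 5)
  FIFO total faults: 5
--- LRU ---
  step 0: ref 3 -> FAULT, frames=[3,-,-] (faults so far: 1)
  step 1: ref 4 -> FAULT, frames=[3,4,-] (faults so far: 2)
  step 2: ref 4 -> HIT, frames=[3,4,-] (faults so far: 2)
  step 3: ref 3 -> HIT, frames=[3,4,-] (faults so far: 2)
  step 4: ref 3 -> HIT, frames=[3,4,-] (faults so far: 2)
  step 5: ref 4 -> HIT, frames=[3,4,-] (faults so far: 2)
  step 6: ref 1 -> FAULT, frames=[3,4,1] (faults so far: 3)
  step 7: ref 1 -> HIT, frames=[3,4,1] (faults so far: 3)
  step 8: ref 1 -> HIT, frames=[3,4,1] (faults so far: 3)
  step 9: ref 1 -> HIT, frames=[3,4,1] (faults so far: 3)
  step 10: ref 1 -> HIT, frames=[3,4,1] (faults so far: 3)
  step 11: ref 2 -> FAULT, evict 3, frames=[2,4,1] (faults so far: 4)
  step 12: ref 3 -> FAULT, evict 4, frames=[2,3,1] (faults so far: 5)
  LRU total faults: 5
--- Optimal ---
  step 0: ref 3 -> FAULT, frames=[3,-,-] (faults so far: 1)
  step 1: ref 4 -> FAULT, frames=[3,4,-] (faults so far: 2)
  step 2: ref 4 -> HIT, frames=[3,4,-] (faults so far: 2)
  step 3: ref 3 -> HIT, frames=[3,4,-] (faults so far: 2)
  step 4: ref 3 -> HIT, frames=[3,4,-] (faults so far: 2)
  step 5: ref 4 -> HIT, frames=[3,4,-] (faults so far: 2)
  step 6: ref 1 -> FAULT, frames=[3,4,1] (faults so far: 3)
  step 7: ref 1 -> HIT, frames=[3,4,1] (faults so far: 3)
  step 8: ref 1 -> HIT, frames=[3,4,1] (faults so far: 3)
  step 9: ref 1 -> HIT, frames=[3,4,1] (faults so far: 3)
  step 10: ref 1 -> HIT, frames=[3,4,1] (faults so far: 3)
  step 11: ref 2 -> FAULT, evict 1, frames=[3,4,2] (faults so far: 4)
  step 12: ref 3 -> HIT, frames=[3,4,2] (faults so far: 4)
  Optimal total faults: 4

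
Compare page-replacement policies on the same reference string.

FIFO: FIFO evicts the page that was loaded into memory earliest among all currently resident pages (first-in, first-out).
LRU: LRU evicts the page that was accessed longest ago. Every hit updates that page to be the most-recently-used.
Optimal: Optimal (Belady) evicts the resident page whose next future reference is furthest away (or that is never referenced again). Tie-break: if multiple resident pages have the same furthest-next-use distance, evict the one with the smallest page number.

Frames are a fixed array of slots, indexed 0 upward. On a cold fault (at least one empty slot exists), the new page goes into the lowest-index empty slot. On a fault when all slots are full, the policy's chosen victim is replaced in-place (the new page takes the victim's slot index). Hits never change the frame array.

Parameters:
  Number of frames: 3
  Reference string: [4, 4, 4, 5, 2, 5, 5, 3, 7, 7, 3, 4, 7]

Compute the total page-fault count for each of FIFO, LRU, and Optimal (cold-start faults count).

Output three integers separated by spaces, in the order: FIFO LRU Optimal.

--- FIFO ---
  step 0: ref 4 -> FAULT, frames=[4,-,-] (faults so far: 1)
  step 1: ref 4 -> HIT, frames=[4,-,-] (faults so far: 1)
  step 2: ref 4 -> HIT, frames=[4,-,-] (faults so far: 1)
  step 3: ref 5 -> FAULT, frames=[4,5,-] (faults so far: 2)
  step 4: ref 2 -> FAULT, frames=[4,5,2] (faults so far: 3)
  step 5: ref 5 -> HIT, frames=[4,5,2] (faults so far: 3)
  step 6: ref 5 -> HIT, frames=[4,5,2] (faults so far: 3)
  step 7: ref 3 -> FAULT, evict 4, frames=[3,5,2] (faults so far: 4)
  step 8: ref 7 -> FAULT, evict 5, frames=[3,7,2] (faults so far: 5)
  step 9: ref 7 -> HIT, frames=[3,7,2] (faults so far: 5)
  step 10: ref 3 -> HIT, frames=[3,7,2] (faults so far: 5)
  step 11: ref 4 -> FAULT, evict 2, frames=[3,7,4] (faults so far: 6)
  step 12: ref 7 -> HIT, frames=[3,7,4] (faults so far: 6)
  FIFO total faults: 6
--- LRU ---
  step 0: ref 4 -> FAULT, frames=[4,-,-] (faults so far: 1)
  step 1: ref 4 -> HIT, frames=[4,-,-] (faults so far: 1)
  step 2: ref 4 -> HIT, frames=[4,-,-] (faults so far: 1)
  step 3: ref 5 -> FAULT, frames=[4,5,-] (faults so far: 2)
  step 4: ref 2 -> FAULT, frames=[4,5,2] (faults so far: 3)
  step 5: ref 5 -> HIT, frames=[4,5,2] (faults so far: 3)
  step 6: ref 5 -> HIT, frames=[4,5,2] (faults so far: 3)
  step 7: ref 3 -> FAULT, evict 4, frames=[3,5,2] (faults so far: 4)
  step 8: ref 7 -> FAULT, evict 2, frames=[3,5,7] (faults so far: 5)
  step 9: ref 7 -> HIT, frames=[3,5,7] (faults so far: 5)
  step 10: ref 3 -> HIT, frames=[3,5,7] (faults so far: 5)
  step 11: ref 4 -> FAULT, evict 5, frames=[3,4,7] (faults so far: 6)
  step 12: ref 7 -> HIT, frames=[3,4,7] (faults so far: 6)
  LRU total faults: 6
--- Optimal ---
  step 0: ref 4 -> FAULT, frames=[4,-,-] (faults so far: 1)
  step 1: ref 4 -> HIT, frames=[4,-,-] (faults so far: 1)
  step 2: ref 4 -> HIT, frames=[4,-,-] (faults so far: 1)
  step 3: ref 5 -> FAULT, frames=[4,5,-] (faults so far: 2)
  step 4: ref 2 -> FAULT, frames=[4,5,2] (faults so far: 3)
  step 5: ref 5 -> HIT, frames=[4,5,2] (faults so far: 3)
  step 6: ref 5 -> HIT, frames=[4,5,2] (faults so far: 3)
  step 7: ref 3 -> FAULT, evict 2, frames=[4,5,3] (faults so far: 4)
  step 8: ref 7 -> FAULT, evict 5, frames=[4,7,3] (faults so far: 5)
  step 9: ref 7 -> HIT, frames=[4,7,3] (faults so far: 5)
  step 10: ref 3 -> HIT, frames=[4,7,3] (faults so far: 5)
  step 11: ref 4 -> HIT, frames=[4,7,3] (faults so far: 5)
  step 12: ref 7 -> HIT, frames=[4,7,3] (faults so far: 5)
  Optimal total faults: 5

Answer: 6 6 5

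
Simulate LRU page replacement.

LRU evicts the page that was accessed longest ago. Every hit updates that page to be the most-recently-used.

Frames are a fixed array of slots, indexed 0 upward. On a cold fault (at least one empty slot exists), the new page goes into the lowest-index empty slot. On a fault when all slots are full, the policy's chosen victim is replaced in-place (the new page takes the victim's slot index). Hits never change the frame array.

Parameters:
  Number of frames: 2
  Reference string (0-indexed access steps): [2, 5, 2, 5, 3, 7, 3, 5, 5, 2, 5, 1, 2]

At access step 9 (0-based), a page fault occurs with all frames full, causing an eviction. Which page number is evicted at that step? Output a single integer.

Step 0: ref 2 -> FAULT, frames=[2,-]
Step 1: ref 5 -> FAULT, frames=[2,5]
Step 2: ref 2 -> HIT, frames=[2,5]
Step 3: ref 5 -> HIT, frames=[2,5]
Step 4: ref 3 -> FAULT, evict 2, frames=[3,5]
Step 5: ref 7 -> FAULT, evict 5, frames=[3,7]
Step 6: ref 3 -> HIT, frames=[3,7]
Step 7: ref 5 -> FAULT, evict 7, frames=[3,5]
Step 8: ref 5 -> HIT, frames=[3,5]
Step 9: ref 2 -> FAULT, evict 3, frames=[2,5]
At step 9: evicted page 3

Answer: 3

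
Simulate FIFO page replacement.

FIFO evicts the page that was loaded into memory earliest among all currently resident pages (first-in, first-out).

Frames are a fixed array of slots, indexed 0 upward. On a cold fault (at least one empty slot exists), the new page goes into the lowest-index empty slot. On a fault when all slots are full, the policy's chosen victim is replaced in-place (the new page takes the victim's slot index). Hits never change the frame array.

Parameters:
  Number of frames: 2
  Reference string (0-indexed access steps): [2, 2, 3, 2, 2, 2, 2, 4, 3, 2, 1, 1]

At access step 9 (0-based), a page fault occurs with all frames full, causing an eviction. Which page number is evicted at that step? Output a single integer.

Step 0: ref 2 -> FAULT, frames=[2,-]
Step 1: ref 2 -> HIT, frames=[2,-]
Step 2: ref 3 -> FAULT, frames=[2,3]
Step 3: ref 2 -> HIT, frames=[2,3]
Step 4: ref 2 -> HIT, frames=[2,3]
Step 5: ref 2 -> HIT, frames=[2,3]
Step 6: ref 2 -> HIT, frames=[2,3]
Step 7: ref 4 -> FAULT, evict 2, frames=[4,3]
Step 8: ref 3 -> HIT, frames=[4,3]
Step 9: ref 2 -> FAULT, evict 3, frames=[4,2]
At step 9: evicted page 3

Answer: 3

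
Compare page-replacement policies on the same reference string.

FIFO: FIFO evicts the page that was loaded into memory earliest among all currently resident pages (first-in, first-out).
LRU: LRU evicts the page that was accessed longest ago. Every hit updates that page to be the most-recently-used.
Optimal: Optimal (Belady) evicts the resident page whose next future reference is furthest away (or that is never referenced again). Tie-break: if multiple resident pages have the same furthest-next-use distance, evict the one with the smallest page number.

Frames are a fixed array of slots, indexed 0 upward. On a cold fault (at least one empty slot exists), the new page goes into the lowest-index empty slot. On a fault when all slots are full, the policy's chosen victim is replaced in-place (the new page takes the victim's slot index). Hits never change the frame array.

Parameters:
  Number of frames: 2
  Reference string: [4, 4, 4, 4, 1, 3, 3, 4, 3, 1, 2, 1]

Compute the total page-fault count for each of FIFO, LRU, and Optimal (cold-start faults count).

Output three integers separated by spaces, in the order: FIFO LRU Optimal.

--- FIFO ---
  step 0: ref 4 -> FAULT, frames=[4,-] (faults so far: 1)
  step 1: ref 4 -> HIT, frames=[4,-] (faults so far: 1)
  step 2: ref 4 -> HIT, frames=[4,-] (faults so far: 1)
  step 3: ref 4 -> HIT, frames=[4,-] (faults so far: 1)
  step 4: ref 1 -> FAULT, frames=[4,1] (faults so far: 2)
  step 5: ref 3 -> FAULT, evict 4, frames=[3,1] (faults so far: 3)
  step 6: ref 3 -> HIT, frames=[3,1] (faults so far: 3)
  step 7: ref 4 -> FAULT, evict 1, frames=[3,4] (faults so far: 4)
  step 8: ref 3 -> HIT, frames=[3,4] (faults so far: 4)
  step 9: ref 1 -> FAULT, evict 3, frames=[1,4] (faults so far: 5)
  step 10: ref 2 -> FAULT, evict 4, frames=[1,2] (faults so far: 6)
  step 11: ref 1 -> HIT, frames=[1,2] (faults so far: 6)
  FIFO total faults: 6
--- LRU ---
  step 0: ref 4 -> FAULT, frames=[4,-] (faults so far: 1)
  step 1: ref 4 -> HIT, frames=[4,-] (faults so far: 1)
  step 2: ref 4 -> HIT, frames=[4,-] (faults so far: 1)
  step 3: ref 4 -> HIT, frames=[4,-] (faults so far: 1)
  step 4: ref 1 -> FAULT, frames=[4,1] (faults so far: 2)
  step 5: ref 3 -> FAULT, evict 4, frames=[3,1] (faults so far: 3)
  step 6: ref 3 -> HIT, frames=[3,1] (faults so far: 3)
  step 7: ref 4 -> FAULT, evict 1, frames=[3,4] (faults so far: 4)
  step 8: ref 3 -> HIT, frames=[3,4] (faults so far: 4)
  step 9: ref 1 -> FAULT, evict 4, frames=[3,1] (faults so far: 5)
  step 10: ref 2 -> FAULT, evict 3, frames=[2,1] (faults so far: 6)
  step 11: ref 1 -> HIT, frames=[2,1] (faults so far: 6)
  LRU total faults: 6
--- Optimal ---
  step 0: ref 4 -> FAULT, frames=[4,-] (faults so far: 1)
  step 1: ref 4 -> HIT, frames=[4,-] (faults so far: 1)
  step 2: ref 4 -> HIT, frames=[4,-] (faults so far: 1)
  step 3: ref 4 -> HIT, frames=[4,-] (faults so far: 1)
  step 4: ref 1 -> FAULT, frames=[4,1] (faults so far: 2)
  step 5: ref 3 -> FAULT, evict 1, frames=[4,3] (faults so far: 3)
  step 6: ref 3 -> HIT, frames=[4,3] (faults so far: 3)
  step 7: ref 4 -> HIT, frames=[4,3] (faults so far: 3)
  step 8: ref 3 -> HIT, frames=[4,3] (faults so far: 3)
  step 9: ref 1 -> FAULT, evict 3, frames=[4,1] (faults so far: 4)
  step 10: ref 2 -> FAULT, evict 4, frames=[2,1] (faults so far: 5)
  step 11: ref 1 -> HIT, frames=[2,1] (faults so far: 5)
  Optimal total faults: 5

Answer: 6 6 5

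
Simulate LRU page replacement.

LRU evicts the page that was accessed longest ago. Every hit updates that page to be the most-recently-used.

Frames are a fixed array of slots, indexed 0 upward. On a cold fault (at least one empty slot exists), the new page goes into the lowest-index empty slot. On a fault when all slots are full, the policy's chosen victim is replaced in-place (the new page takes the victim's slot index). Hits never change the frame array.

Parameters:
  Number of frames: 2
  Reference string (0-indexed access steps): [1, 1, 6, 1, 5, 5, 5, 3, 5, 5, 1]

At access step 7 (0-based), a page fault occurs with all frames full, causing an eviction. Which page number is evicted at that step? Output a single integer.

Step 0: ref 1 -> FAULT, frames=[1,-]
Step 1: ref 1 -> HIT, frames=[1,-]
Step 2: ref 6 -> FAULT, frames=[1,6]
Step 3: ref 1 -> HIT, frames=[1,6]
Step 4: ref 5 -> FAULT, evict 6, frames=[1,5]
Step 5: ref 5 -> HIT, frames=[1,5]
Step 6: ref 5 -> HIT, frames=[1,5]
Step 7: ref 3 -> FAULT, evict 1, frames=[3,5]
At step 7: evicted page 1

Answer: 1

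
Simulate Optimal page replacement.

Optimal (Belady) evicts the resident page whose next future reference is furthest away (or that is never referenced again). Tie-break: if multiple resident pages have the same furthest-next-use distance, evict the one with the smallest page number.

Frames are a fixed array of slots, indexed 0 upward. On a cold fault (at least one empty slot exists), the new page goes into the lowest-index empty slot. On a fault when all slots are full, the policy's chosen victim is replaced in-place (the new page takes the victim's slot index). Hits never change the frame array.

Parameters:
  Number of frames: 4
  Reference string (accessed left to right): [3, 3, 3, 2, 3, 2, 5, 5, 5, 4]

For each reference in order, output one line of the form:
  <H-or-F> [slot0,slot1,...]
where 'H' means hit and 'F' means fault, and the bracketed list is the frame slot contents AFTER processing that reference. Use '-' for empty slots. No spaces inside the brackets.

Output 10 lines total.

F [3,-,-,-]
H [3,-,-,-]
H [3,-,-,-]
F [3,2,-,-]
H [3,2,-,-]
H [3,2,-,-]
F [3,2,5,-]
H [3,2,5,-]
H [3,2,5,-]
F [3,2,5,4]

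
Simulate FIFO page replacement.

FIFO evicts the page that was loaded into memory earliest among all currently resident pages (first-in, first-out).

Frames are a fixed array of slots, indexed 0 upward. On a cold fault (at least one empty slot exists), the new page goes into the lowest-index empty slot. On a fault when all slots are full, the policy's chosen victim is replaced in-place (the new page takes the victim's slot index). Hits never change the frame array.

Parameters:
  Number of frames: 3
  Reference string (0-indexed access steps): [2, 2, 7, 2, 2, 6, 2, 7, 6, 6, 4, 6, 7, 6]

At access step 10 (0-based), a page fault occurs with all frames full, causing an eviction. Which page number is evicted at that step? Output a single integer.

Answer: 2

Derivation:
Step 0: ref 2 -> FAULT, frames=[2,-,-]
Step 1: ref 2 -> HIT, frames=[2,-,-]
Step 2: ref 7 -> FAULT, frames=[2,7,-]
Step 3: ref 2 -> HIT, frames=[2,7,-]
Step 4: ref 2 -> HIT, frames=[2,7,-]
Step 5: ref 6 -> FAULT, frames=[2,7,6]
Step 6: ref 2 -> HIT, frames=[2,7,6]
Step 7: ref 7 -> HIT, frames=[2,7,6]
Step 8: ref 6 -> HIT, frames=[2,7,6]
Step 9: ref 6 -> HIT, frames=[2,7,6]
Step 10: ref 4 -> FAULT, evict 2, frames=[4,7,6]
At step 10: evicted page 2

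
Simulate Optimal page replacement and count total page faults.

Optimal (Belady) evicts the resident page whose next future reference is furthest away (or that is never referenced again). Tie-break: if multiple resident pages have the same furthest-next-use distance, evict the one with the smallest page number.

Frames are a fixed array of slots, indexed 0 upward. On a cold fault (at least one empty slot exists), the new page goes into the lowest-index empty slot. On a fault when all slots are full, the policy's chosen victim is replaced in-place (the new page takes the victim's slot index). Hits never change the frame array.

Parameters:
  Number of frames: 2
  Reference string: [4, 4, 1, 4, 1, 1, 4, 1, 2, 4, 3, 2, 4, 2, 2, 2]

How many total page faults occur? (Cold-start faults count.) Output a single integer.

Answer: 5

Derivation:
Step 0: ref 4 → FAULT, frames=[4,-]
Step 1: ref 4 → HIT, frames=[4,-]
Step 2: ref 1 → FAULT, frames=[4,1]
Step 3: ref 4 → HIT, frames=[4,1]
Step 4: ref 1 → HIT, frames=[4,1]
Step 5: ref 1 → HIT, frames=[4,1]
Step 6: ref 4 → HIT, frames=[4,1]
Step 7: ref 1 → HIT, frames=[4,1]
Step 8: ref 2 → FAULT (evict 1), frames=[4,2]
Step 9: ref 4 → HIT, frames=[4,2]
Step 10: ref 3 → FAULT (evict 4), frames=[3,2]
Step 11: ref 2 → HIT, frames=[3,2]
Step 12: ref 4 → FAULT (evict 3), frames=[4,2]
Step 13: ref 2 → HIT, frames=[4,2]
Step 14: ref 2 → HIT, frames=[4,2]
Step 15: ref 2 → HIT, frames=[4,2]
Total faults: 5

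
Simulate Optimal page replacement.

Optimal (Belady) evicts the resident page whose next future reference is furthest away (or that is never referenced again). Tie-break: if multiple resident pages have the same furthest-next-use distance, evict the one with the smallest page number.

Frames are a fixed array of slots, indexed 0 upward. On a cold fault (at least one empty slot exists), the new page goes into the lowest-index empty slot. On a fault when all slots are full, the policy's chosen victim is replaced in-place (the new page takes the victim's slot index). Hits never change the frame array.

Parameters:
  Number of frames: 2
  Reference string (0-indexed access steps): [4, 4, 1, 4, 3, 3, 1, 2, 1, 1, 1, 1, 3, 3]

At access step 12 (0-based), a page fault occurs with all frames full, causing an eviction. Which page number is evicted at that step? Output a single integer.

Answer: 1

Derivation:
Step 0: ref 4 -> FAULT, frames=[4,-]
Step 1: ref 4 -> HIT, frames=[4,-]
Step 2: ref 1 -> FAULT, frames=[4,1]
Step 3: ref 4 -> HIT, frames=[4,1]
Step 4: ref 3 -> FAULT, evict 4, frames=[3,1]
Step 5: ref 3 -> HIT, frames=[3,1]
Step 6: ref 1 -> HIT, frames=[3,1]
Step 7: ref 2 -> FAULT, evict 3, frames=[2,1]
Step 8: ref 1 -> HIT, frames=[2,1]
Step 9: ref 1 -> HIT, frames=[2,1]
Step 10: ref 1 -> HIT, frames=[2,1]
Step 11: ref 1 -> HIT, frames=[2,1]
Step 12: ref 3 -> FAULT, evict 1, frames=[2,3]
At step 12: evicted page 1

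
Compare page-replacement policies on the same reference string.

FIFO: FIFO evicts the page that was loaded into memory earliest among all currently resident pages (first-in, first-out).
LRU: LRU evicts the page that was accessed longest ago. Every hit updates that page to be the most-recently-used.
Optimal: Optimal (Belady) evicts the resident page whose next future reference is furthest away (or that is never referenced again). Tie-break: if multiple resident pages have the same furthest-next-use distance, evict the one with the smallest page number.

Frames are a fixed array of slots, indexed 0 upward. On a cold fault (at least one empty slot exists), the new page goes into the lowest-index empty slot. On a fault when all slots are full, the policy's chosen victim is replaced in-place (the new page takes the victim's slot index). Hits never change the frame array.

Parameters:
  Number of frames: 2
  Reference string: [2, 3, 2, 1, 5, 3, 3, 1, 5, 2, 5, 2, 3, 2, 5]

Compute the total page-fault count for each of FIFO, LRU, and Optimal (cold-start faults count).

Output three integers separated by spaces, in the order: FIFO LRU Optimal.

--- FIFO ---
  step 0: ref 2 -> FAULT, frames=[2,-] (faults so far: 1)
  step 1: ref 3 -> FAULT, frames=[2,3] (faults so far: 2)
  step 2: ref 2 -> HIT, frames=[2,3] (faults so far: 2)
  step 3: ref 1 -> FAULT, evict 2, frames=[1,3] (faults so far: 3)
  step 4: ref 5 -> FAULT, evict 3, frames=[1,5] (faults so far: 4)
  step 5: ref 3 -> FAULT, evict 1, frames=[3,5] (faults so far: 5)
  step 6: ref 3 -> HIT, frames=[3,5] (faults so far: 5)
  step 7: ref 1 -> FAULT, evict 5, frames=[3,1] (faults so far: 6)
  step 8: ref 5 -> FAULT, evict 3, frames=[5,1] (faults so far: 7)
  step 9: ref 2 -> FAULT, evict 1, frames=[5,2] (faults so far: 8)
  step 10: ref 5 -> HIT, frames=[5,2] (faults so far: 8)
  step 11: ref 2 -> HIT, frames=[5,2] (faults so far: 8)
  step 12: ref 3 -> FAULT, evict 5, frames=[3,2] (faults so far: 9)
  step 13: ref 2 -> HIT, frames=[3,2] (faults so far: 9)
  step 14: ref 5 -> FAULT, evict 2, frames=[3,5] (faults so far: 10)
  FIFO total faults: 10
--- LRU ---
  step 0: ref 2 -> FAULT, frames=[2,-] (faults so far: 1)
  step 1: ref 3 -> FAULT, frames=[2,3] (faults so far: 2)
  step 2: ref 2 -> HIT, frames=[2,3] (faults so far: 2)
  step 3: ref 1 -> FAULT, evict 3, frames=[2,1] (faults so far: 3)
  step 4: ref 5 -> FAULT, evict 2, frames=[5,1] (faults so far: 4)
  step 5: ref 3 -> FAULT, evict 1, frames=[5,3] (faults so far: 5)
  step 6: ref 3 -> HIT, frames=[5,3] (faults so far: 5)
  step 7: ref 1 -> FAULT, evict 5, frames=[1,3] (faults so far: 6)
  step 8: ref 5 -> FAULT, evict 3, frames=[1,5] (faults so far: 7)
  step 9: ref 2 -> FAULT, evict 1, frames=[2,5] (faults so far: 8)
  step 10: ref 5 -> HIT, frames=[2,5] (faults so far: 8)
  step 11: ref 2 -> HIT, frames=[2,5] (faults so far: 8)
  step 12: ref 3 -> FAULT, evict 5, frames=[2,3] (faults so far: 9)
  step 13: ref 2 -> HIT, frames=[2,3] (faults so far: 9)
  step 14: ref 5 -> FAULT, evict 3, frames=[2,5] (faults so far: 10)
  LRU total faults: 10
--- Optimal ---
  step 0: ref 2 -> FAULT, frames=[2,-] (faults so far: 1)
  step 1: ref 3 -> FAULT, frames=[2,3] (faults so far: 2)
  step 2: ref 2 -> HIT, frames=[2,3] (faults so far: 2)
  step 3: ref 1 -> FAULT, evict 2, frames=[1,3] (faults so far: 3)
  step 4: ref 5 -> FAULT, evict 1, frames=[5,3] (faults so far: 4)
  step 5: ref 3 -> HIT, frames=[5,3] (faults so far: 4)
  step 6: ref 3 -> HIT, frames=[5,3] (faults so far: 4)
  step 7: ref 1 -> FAULT, evict 3, frames=[5,1] (faults so far: 5)
  step 8: ref 5 -> HIT, frames=[5,1] (faults so far: 5)
  step 9: ref 2 -> FAULT, evict 1, frames=[5,2] (faults so far: 6)
  step 10: ref 5 -> HIT, frames=[5,2] (faults so far: 6)
  step 11: ref 2 -> HIT, frames=[5,2] (faults so far: 6)
  step 12: ref 3 -> FAULT, evict 5, frames=[3,2] (faults so far: 7)
  step 13: ref 2 -> HIT, frames=[3,2] (faults so far: 7)
  step 14: ref 5 -> FAULT, evict 2, frames=[3,5] (faults so far: 8)
  Optimal total faults: 8

Answer: 10 10 8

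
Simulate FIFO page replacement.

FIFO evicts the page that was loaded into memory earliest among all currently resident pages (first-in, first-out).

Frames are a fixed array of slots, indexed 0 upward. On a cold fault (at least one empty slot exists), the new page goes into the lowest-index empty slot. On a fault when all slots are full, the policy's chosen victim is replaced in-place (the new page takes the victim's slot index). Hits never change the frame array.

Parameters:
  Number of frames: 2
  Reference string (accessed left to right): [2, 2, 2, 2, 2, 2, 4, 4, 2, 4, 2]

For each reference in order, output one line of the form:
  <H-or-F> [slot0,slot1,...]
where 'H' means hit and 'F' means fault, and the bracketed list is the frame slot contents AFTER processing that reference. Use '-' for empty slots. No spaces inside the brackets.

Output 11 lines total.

F [2,-]
H [2,-]
H [2,-]
H [2,-]
H [2,-]
H [2,-]
F [2,4]
H [2,4]
H [2,4]
H [2,4]
H [2,4]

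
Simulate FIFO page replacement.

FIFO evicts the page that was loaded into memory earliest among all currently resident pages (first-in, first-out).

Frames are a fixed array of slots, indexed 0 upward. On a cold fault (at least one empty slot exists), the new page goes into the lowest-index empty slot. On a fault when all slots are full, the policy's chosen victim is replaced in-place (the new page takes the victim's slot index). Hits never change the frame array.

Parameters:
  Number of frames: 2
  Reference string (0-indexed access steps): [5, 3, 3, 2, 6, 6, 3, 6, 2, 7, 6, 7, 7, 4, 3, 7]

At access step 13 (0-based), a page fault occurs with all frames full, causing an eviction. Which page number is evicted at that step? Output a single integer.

Step 0: ref 5 -> FAULT, frames=[5,-]
Step 1: ref 3 -> FAULT, frames=[5,3]
Step 2: ref 3 -> HIT, frames=[5,3]
Step 3: ref 2 -> FAULT, evict 5, frames=[2,3]
Step 4: ref 6 -> FAULT, evict 3, frames=[2,6]
Step 5: ref 6 -> HIT, frames=[2,6]
Step 6: ref 3 -> FAULT, evict 2, frames=[3,6]
Step 7: ref 6 -> HIT, frames=[3,6]
Step 8: ref 2 -> FAULT, evict 6, frames=[3,2]
Step 9: ref 7 -> FAULT, evict 3, frames=[7,2]
Step 10: ref 6 -> FAULT, evict 2, frames=[7,6]
Step 11: ref 7 -> HIT, frames=[7,6]
Step 12: ref 7 -> HIT, frames=[7,6]
Step 13: ref 4 -> FAULT, evict 7, frames=[4,6]
At step 13: evicted page 7

Answer: 7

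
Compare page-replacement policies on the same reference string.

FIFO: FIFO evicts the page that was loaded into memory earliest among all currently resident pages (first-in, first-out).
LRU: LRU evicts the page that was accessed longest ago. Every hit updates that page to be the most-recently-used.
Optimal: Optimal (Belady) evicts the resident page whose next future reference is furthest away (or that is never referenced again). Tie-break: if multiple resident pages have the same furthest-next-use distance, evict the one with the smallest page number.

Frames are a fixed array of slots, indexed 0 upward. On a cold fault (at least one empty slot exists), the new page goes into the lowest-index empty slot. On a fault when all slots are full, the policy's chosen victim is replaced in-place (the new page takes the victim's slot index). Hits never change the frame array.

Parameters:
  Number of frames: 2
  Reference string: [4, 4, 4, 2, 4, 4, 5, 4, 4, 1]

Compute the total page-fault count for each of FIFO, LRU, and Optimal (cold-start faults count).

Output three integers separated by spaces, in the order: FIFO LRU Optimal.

Answer: 5 4 4

Derivation:
--- FIFO ---
  step 0: ref 4 -> FAULT, frames=[4,-] (faults so far: 1)
  step 1: ref 4 -> HIT, frames=[4,-] (faults so far: 1)
  step 2: ref 4 -> HIT, frames=[4,-] (faults so far: 1)
  step 3: ref 2 -> FAULT, frames=[4,2] (faults so far: 2)
  step 4: ref 4 -> HIT, frames=[4,2] (faults so far: 2)
  step 5: ref 4 -> HIT, frames=[4,2] (faults so far: 2)
  step 6: ref 5 -> FAULT, evict 4, frames=[5,2] (faults so far: 3)
  step 7: ref 4 -> FAULT, evict 2, frames=[5,4] (faults so far: 4)
  step 8: ref 4 -> HIT, frames=[5,4] (faults so far: 4)
  step 9: ref 1 -> FAULT, evict 5, frames=[1,4] (faults so far: 5)
  FIFO total faults: 5
--- LRU ---
  step 0: ref 4 -> FAULT, frames=[4,-] (faults so far: 1)
  step 1: ref 4 -> HIT, frames=[4,-] (faults so far: 1)
  step 2: ref 4 -> HIT, frames=[4,-] (faults so far: 1)
  step 3: ref 2 -> FAULT, frames=[4,2] (faults so far: 2)
  step 4: ref 4 -> HIT, frames=[4,2] (faults so far: 2)
  step 5: ref 4 -> HIT, frames=[4,2] (faults so far: 2)
  step 6: ref 5 -> FAULT, evict 2, frames=[4,5] (faults so far: 3)
  step 7: ref 4 -> HIT, frames=[4,5] (faults so far: 3)
  step 8: ref 4 -> HIT, frames=[4,5] (faults so far: 3)
  step 9: ref 1 -> FAULT, evict 5, frames=[4,1] (faults so far: 4)
  LRU total faults: 4
--- Optimal ---
  step 0: ref 4 -> FAULT, frames=[4,-] (faults so far: 1)
  step 1: ref 4 -> HIT, frames=[4,-] (faults so far: 1)
  step 2: ref 4 -> HIT, frames=[4,-] (faults so far: 1)
  step 3: ref 2 -> FAULT, frames=[4,2] (faults so far: 2)
  step 4: ref 4 -> HIT, frames=[4,2] (faults so far: 2)
  step 5: ref 4 -> HIT, frames=[4,2] (faults so far: 2)
  step 6: ref 5 -> FAULT, evict 2, frames=[4,5] (faults so far: 3)
  step 7: ref 4 -> HIT, frames=[4,5] (faults so far: 3)
  step 8: ref 4 -> HIT, frames=[4,5] (faults so far: 3)
  step 9: ref 1 -> FAULT, evict 4, frames=[1,5] (faults so far: 4)
  Optimal total faults: 4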